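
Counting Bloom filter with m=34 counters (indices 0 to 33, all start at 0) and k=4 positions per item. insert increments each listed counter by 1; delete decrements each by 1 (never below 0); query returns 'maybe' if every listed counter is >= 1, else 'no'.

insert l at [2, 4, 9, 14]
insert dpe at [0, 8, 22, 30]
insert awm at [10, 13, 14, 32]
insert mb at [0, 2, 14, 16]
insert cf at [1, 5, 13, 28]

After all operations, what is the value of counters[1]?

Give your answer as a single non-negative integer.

Answer: 1

Derivation:
Step 1: insert l at [2, 4, 9, 14] -> counters=[0,0,1,0,1,0,0,0,0,1,0,0,0,0,1,0,0,0,0,0,0,0,0,0,0,0,0,0,0,0,0,0,0,0]
Step 2: insert dpe at [0, 8, 22, 30] -> counters=[1,0,1,0,1,0,0,0,1,1,0,0,0,0,1,0,0,0,0,0,0,0,1,0,0,0,0,0,0,0,1,0,0,0]
Step 3: insert awm at [10, 13, 14, 32] -> counters=[1,0,1,0,1,0,0,0,1,1,1,0,0,1,2,0,0,0,0,0,0,0,1,0,0,0,0,0,0,0,1,0,1,0]
Step 4: insert mb at [0, 2, 14, 16] -> counters=[2,0,2,0,1,0,0,0,1,1,1,0,0,1,3,0,1,0,0,0,0,0,1,0,0,0,0,0,0,0,1,0,1,0]
Step 5: insert cf at [1, 5, 13, 28] -> counters=[2,1,2,0,1,1,0,0,1,1,1,0,0,2,3,0,1,0,0,0,0,0,1,0,0,0,0,0,1,0,1,0,1,0]
Final counters=[2,1,2,0,1,1,0,0,1,1,1,0,0,2,3,0,1,0,0,0,0,0,1,0,0,0,0,0,1,0,1,0,1,0] -> counters[1]=1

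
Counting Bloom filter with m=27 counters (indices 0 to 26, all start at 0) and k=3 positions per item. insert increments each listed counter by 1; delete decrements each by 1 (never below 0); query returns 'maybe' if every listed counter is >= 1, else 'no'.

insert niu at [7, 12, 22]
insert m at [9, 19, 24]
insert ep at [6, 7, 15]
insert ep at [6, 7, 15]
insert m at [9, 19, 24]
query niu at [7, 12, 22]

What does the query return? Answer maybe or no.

Answer: maybe

Derivation:
Step 1: insert niu at [7, 12, 22] -> counters=[0,0,0,0,0,0,0,1,0,0,0,0,1,0,0,0,0,0,0,0,0,0,1,0,0,0,0]
Step 2: insert m at [9, 19, 24] -> counters=[0,0,0,0,0,0,0,1,0,1,0,0,1,0,0,0,0,0,0,1,0,0,1,0,1,0,0]
Step 3: insert ep at [6, 7, 15] -> counters=[0,0,0,0,0,0,1,2,0,1,0,0,1,0,0,1,0,0,0,1,0,0,1,0,1,0,0]
Step 4: insert ep at [6, 7, 15] -> counters=[0,0,0,0,0,0,2,3,0,1,0,0,1,0,0,2,0,0,0,1,0,0,1,0,1,0,0]
Step 5: insert m at [9, 19, 24] -> counters=[0,0,0,0,0,0,2,3,0,2,0,0,1,0,0,2,0,0,0,2,0,0,1,0,2,0,0]
Query niu: check counters[7]=3 counters[12]=1 counters[22]=1 -> maybe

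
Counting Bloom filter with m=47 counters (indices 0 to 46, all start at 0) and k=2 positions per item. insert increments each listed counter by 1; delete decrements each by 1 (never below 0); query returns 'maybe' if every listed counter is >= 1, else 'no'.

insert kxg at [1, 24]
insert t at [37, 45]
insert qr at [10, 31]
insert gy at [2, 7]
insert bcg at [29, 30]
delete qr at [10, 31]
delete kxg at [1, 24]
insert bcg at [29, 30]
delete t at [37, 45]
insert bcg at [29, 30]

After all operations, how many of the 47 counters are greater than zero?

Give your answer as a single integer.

Answer: 4

Derivation:
Step 1: insert kxg at [1, 24] -> counters=[0,1,0,0,0,0,0,0,0,0,0,0,0,0,0,0,0,0,0,0,0,0,0,0,1,0,0,0,0,0,0,0,0,0,0,0,0,0,0,0,0,0,0,0,0,0,0]
Step 2: insert t at [37, 45] -> counters=[0,1,0,0,0,0,0,0,0,0,0,0,0,0,0,0,0,0,0,0,0,0,0,0,1,0,0,0,0,0,0,0,0,0,0,0,0,1,0,0,0,0,0,0,0,1,0]
Step 3: insert qr at [10, 31] -> counters=[0,1,0,0,0,0,0,0,0,0,1,0,0,0,0,0,0,0,0,0,0,0,0,0,1,0,0,0,0,0,0,1,0,0,0,0,0,1,0,0,0,0,0,0,0,1,0]
Step 4: insert gy at [2, 7] -> counters=[0,1,1,0,0,0,0,1,0,0,1,0,0,0,0,0,0,0,0,0,0,0,0,0,1,0,0,0,0,0,0,1,0,0,0,0,0,1,0,0,0,0,0,0,0,1,0]
Step 5: insert bcg at [29, 30] -> counters=[0,1,1,0,0,0,0,1,0,0,1,0,0,0,0,0,0,0,0,0,0,0,0,0,1,0,0,0,0,1,1,1,0,0,0,0,0,1,0,0,0,0,0,0,0,1,0]
Step 6: delete qr at [10, 31] -> counters=[0,1,1,0,0,0,0,1,0,0,0,0,0,0,0,0,0,0,0,0,0,0,0,0,1,0,0,0,0,1,1,0,0,0,0,0,0,1,0,0,0,0,0,0,0,1,0]
Step 7: delete kxg at [1, 24] -> counters=[0,0,1,0,0,0,0,1,0,0,0,0,0,0,0,0,0,0,0,0,0,0,0,0,0,0,0,0,0,1,1,0,0,0,0,0,0,1,0,0,0,0,0,0,0,1,0]
Step 8: insert bcg at [29, 30] -> counters=[0,0,1,0,0,0,0,1,0,0,0,0,0,0,0,0,0,0,0,0,0,0,0,0,0,0,0,0,0,2,2,0,0,0,0,0,0,1,0,0,0,0,0,0,0,1,0]
Step 9: delete t at [37, 45] -> counters=[0,0,1,0,0,0,0,1,0,0,0,0,0,0,0,0,0,0,0,0,0,0,0,0,0,0,0,0,0,2,2,0,0,0,0,0,0,0,0,0,0,0,0,0,0,0,0]
Step 10: insert bcg at [29, 30] -> counters=[0,0,1,0,0,0,0,1,0,0,0,0,0,0,0,0,0,0,0,0,0,0,0,0,0,0,0,0,0,3,3,0,0,0,0,0,0,0,0,0,0,0,0,0,0,0,0]
Final counters=[0,0,1,0,0,0,0,1,0,0,0,0,0,0,0,0,0,0,0,0,0,0,0,0,0,0,0,0,0,3,3,0,0,0,0,0,0,0,0,0,0,0,0,0,0,0,0] -> 4 nonzero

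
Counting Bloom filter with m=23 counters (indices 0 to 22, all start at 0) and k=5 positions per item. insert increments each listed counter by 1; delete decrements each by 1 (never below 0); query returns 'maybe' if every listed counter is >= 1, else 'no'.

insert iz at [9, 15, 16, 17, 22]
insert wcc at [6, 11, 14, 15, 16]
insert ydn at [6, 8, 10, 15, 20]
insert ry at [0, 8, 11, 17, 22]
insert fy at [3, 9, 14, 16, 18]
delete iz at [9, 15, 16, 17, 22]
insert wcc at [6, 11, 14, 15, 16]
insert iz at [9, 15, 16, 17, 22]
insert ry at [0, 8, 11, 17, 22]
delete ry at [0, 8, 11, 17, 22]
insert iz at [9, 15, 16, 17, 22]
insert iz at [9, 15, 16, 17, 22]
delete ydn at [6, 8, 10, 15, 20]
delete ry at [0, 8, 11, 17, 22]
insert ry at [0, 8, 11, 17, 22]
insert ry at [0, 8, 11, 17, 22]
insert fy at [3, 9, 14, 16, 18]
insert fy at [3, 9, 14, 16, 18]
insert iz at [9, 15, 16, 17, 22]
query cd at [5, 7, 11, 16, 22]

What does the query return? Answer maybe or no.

Step 1: insert iz at [9, 15, 16, 17, 22] -> counters=[0,0,0,0,0,0,0,0,0,1,0,0,0,0,0,1,1,1,0,0,0,0,1]
Step 2: insert wcc at [6, 11, 14, 15, 16] -> counters=[0,0,0,0,0,0,1,0,0,1,0,1,0,0,1,2,2,1,0,0,0,0,1]
Step 3: insert ydn at [6, 8, 10, 15, 20] -> counters=[0,0,0,0,0,0,2,0,1,1,1,1,0,0,1,3,2,1,0,0,1,0,1]
Step 4: insert ry at [0, 8, 11, 17, 22] -> counters=[1,0,0,0,0,0,2,0,2,1,1,2,0,0,1,3,2,2,0,0,1,0,2]
Step 5: insert fy at [3, 9, 14, 16, 18] -> counters=[1,0,0,1,0,0,2,0,2,2,1,2,0,0,2,3,3,2,1,0,1,0,2]
Step 6: delete iz at [9, 15, 16, 17, 22] -> counters=[1,0,0,1,0,0,2,0,2,1,1,2,0,0,2,2,2,1,1,0,1,0,1]
Step 7: insert wcc at [6, 11, 14, 15, 16] -> counters=[1,0,0,1,0,0,3,0,2,1,1,3,0,0,3,3,3,1,1,0,1,0,1]
Step 8: insert iz at [9, 15, 16, 17, 22] -> counters=[1,0,0,1,0,0,3,0,2,2,1,3,0,0,3,4,4,2,1,0,1,0,2]
Step 9: insert ry at [0, 8, 11, 17, 22] -> counters=[2,0,0,1,0,0,3,0,3,2,1,4,0,0,3,4,4,3,1,0,1,0,3]
Step 10: delete ry at [0, 8, 11, 17, 22] -> counters=[1,0,0,1,0,0,3,0,2,2,1,3,0,0,3,4,4,2,1,0,1,0,2]
Step 11: insert iz at [9, 15, 16, 17, 22] -> counters=[1,0,0,1,0,0,3,0,2,3,1,3,0,0,3,5,5,3,1,0,1,0,3]
Step 12: insert iz at [9, 15, 16, 17, 22] -> counters=[1,0,0,1,0,0,3,0,2,4,1,3,0,0,3,6,6,4,1,0,1,0,4]
Step 13: delete ydn at [6, 8, 10, 15, 20] -> counters=[1,0,0,1,0,0,2,0,1,4,0,3,0,0,3,5,6,4,1,0,0,0,4]
Step 14: delete ry at [0, 8, 11, 17, 22] -> counters=[0,0,0,1,0,0,2,0,0,4,0,2,0,0,3,5,6,3,1,0,0,0,3]
Step 15: insert ry at [0, 8, 11, 17, 22] -> counters=[1,0,0,1,0,0,2,0,1,4,0,3,0,0,3,5,6,4,1,0,0,0,4]
Step 16: insert ry at [0, 8, 11, 17, 22] -> counters=[2,0,0,1,0,0,2,0,2,4,0,4,0,0,3,5,6,5,1,0,0,0,5]
Step 17: insert fy at [3, 9, 14, 16, 18] -> counters=[2,0,0,2,0,0,2,0,2,5,0,4,0,0,4,5,7,5,2,0,0,0,5]
Step 18: insert fy at [3, 9, 14, 16, 18] -> counters=[2,0,0,3,0,0,2,0,2,6,0,4,0,0,5,5,8,5,3,0,0,0,5]
Step 19: insert iz at [9, 15, 16, 17, 22] -> counters=[2,0,0,3,0,0,2,0,2,7,0,4,0,0,5,6,9,6,3,0,0,0,6]
Query cd: check counters[5]=0 counters[7]=0 counters[11]=4 counters[16]=9 counters[22]=6 -> no

Answer: no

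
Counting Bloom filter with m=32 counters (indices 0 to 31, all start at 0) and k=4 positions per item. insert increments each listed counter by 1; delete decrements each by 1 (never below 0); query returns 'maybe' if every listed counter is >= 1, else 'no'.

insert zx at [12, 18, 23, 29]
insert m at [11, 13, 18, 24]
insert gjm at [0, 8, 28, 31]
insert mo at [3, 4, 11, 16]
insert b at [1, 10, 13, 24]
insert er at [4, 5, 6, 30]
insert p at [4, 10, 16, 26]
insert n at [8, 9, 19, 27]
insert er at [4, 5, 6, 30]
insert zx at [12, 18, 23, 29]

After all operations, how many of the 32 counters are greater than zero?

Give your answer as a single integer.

Step 1: insert zx at [12, 18, 23, 29] -> counters=[0,0,0,0,0,0,0,0,0,0,0,0,1,0,0,0,0,0,1,0,0,0,0,1,0,0,0,0,0,1,0,0]
Step 2: insert m at [11, 13, 18, 24] -> counters=[0,0,0,0,0,0,0,0,0,0,0,1,1,1,0,0,0,0,2,0,0,0,0,1,1,0,0,0,0,1,0,0]
Step 3: insert gjm at [0, 8, 28, 31] -> counters=[1,0,0,0,0,0,0,0,1,0,0,1,1,1,0,0,0,0,2,0,0,0,0,1,1,0,0,0,1,1,0,1]
Step 4: insert mo at [3, 4, 11, 16] -> counters=[1,0,0,1,1,0,0,0,1,0,0,2,1,1,0,0,1,0,2,0,0,0,0,1,1,0,0,0,1,1,0,1]
Step 5: insert b at [1, 10, 13, 24] -> counters=[1,1,0,1,1,0,0,0,1,0,1,2,1,2,0,0,1,0,2,0,0,0,0,1,2,0,0,0,1,1,0,1]
Step 6: insert er at [4, 5, 6, 30] -> counters=[1,1,0,1,2,1,1,0,1,0,1,2,1,2,0,0,1,0,2,0,0,0,0,1,2,0,0,0,1,1,1,1]
Step 7: insert p at [4, 10, 16, 26] -> counters=[1,1,0,1,3,1,1,0,1,0,2,2,1,2,0,0,2,0,2,0,0,0,0,1,2,0,1,0,1,1,1,1]
Step 8: insert n at [8, 9, 19, 27] -> counters=[1,1,0,1,3,1,1,0,2,1,2,2,1,2,0,0,2,0,2,1,0,0,0,1,2,0,1,1,1,1,1,1]
Step 9: insert er at [4, 5, 6, 30] -> counters=[1,1,0,1,4,2,2,0,2,1,2,2,1,2,0,0,2,0,2,1,0,0,0,1,2,0,1,1,1,1,2,1]
Step 10: insert zx at [12, 18, 23, 29] -> counters=[1,1,0,1,4,2,2,0,2,1,2,2,2,2,0,0,2,0,3,1,0,0,0,2,2,0,1,1,1,2,2,1]
Final counters=[1,1,0,1,4,2,2,0,2,1,2,2,2,2,0,0,2,0,3,1,0,0,0,2,2,0,1,1,1,2,2,1] -> 23 nonzero

Answer: 23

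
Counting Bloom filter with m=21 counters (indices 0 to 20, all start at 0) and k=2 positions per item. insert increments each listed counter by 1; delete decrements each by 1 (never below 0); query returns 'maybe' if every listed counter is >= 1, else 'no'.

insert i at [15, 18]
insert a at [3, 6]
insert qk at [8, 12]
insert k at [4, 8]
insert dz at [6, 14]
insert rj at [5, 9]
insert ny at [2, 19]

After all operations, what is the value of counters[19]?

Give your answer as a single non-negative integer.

Step 1: insert i at [15, 18] -> counters=[0,0,0,0,0,0,0,0,0,0,0,0,0,0,0,1,0,0,1,0,0]
Step 2: insert a at [3, 6] -> counters=[0,0,0,1,0,0,1,0,0,0,0,0,0,0,0,1,0,0,1,0,0]
Step 3: insert qk at [8, 12] -> counters=[0,0,0,1,0,0,1,0,1,0,0,0,1,0,0,1,0,0,1,0,0]
Step 4: insert k at [4, 8] -> counters=[0,0,0,1,1,0,1,0,2,0,0,0,1,0,0,1,0,0,1,0,0]
Step 5: insert dz at [6, 14] -> counters=[0,0,0,1,1,0,2,0,2,0,0,0,1,0,1,1,0,0,1,0,0]
Step 6: insert rj at [5, 9] -> counters=[0,0,0,1,1,1,2,0,2,1,0,0,1,0,1,1,0,0,1,0,0]
Step 7: insert ny at [2, 19] -> counters=[0,0,1,1,1,1,2,0,2,1,0,0,1,0,1,1,0,0,1,1,0]
Final counters=[0,0,1,1,1,1,2,0,2,1,0,0,1,0,1,1,0,0,1,1,0] -> counters[19]=1

Answer: 1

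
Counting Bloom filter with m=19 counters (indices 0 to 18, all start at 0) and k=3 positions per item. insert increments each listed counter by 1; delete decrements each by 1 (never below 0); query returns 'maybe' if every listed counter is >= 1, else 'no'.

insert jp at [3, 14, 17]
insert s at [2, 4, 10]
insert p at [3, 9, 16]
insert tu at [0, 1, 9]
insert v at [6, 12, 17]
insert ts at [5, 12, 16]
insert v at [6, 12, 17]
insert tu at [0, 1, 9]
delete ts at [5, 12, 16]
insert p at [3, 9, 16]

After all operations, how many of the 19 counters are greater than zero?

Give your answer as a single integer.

Answer: 12

Derivation:
Step 1: insert jp at [3, 14, 17] -> counters=[0,0,0,1,0,0,0,0,0,0,0,0,0,0,1,0,0,1,0]
Step 2: insert s at [2, 4, 10] -> counters=[0,0,1,1,1,0,0,0,0,0,1,0,0,0,1,0,0,1,0]
Step 3: insert p at [3, 9, 16] -> counters=[0,0,1,2,1,0,0,0,0,1,1,0,0,0,1,0,1,1,0]
Step 4: insert tu at [0, 1, 9] -> counters=[1,1,1,2,1,0,0,0,0,2,1,0,0,0,1,0,1,1,0]
Step 5: insert v at [6, 12, 17] -> counters=[1,1,1,2,1,0,1,0,0,2,1,0,1,0,1,0,1,2,0]
Step 6: insert ts at [5, 12, 16] -> counters=[1,1,1,2,1,1,1,0,0,2,1,0,2,0,1,0,2,2,0]
Step 7: insert v at [6, 12, 17] -> counters=[1,1,1,2,1,1,2,0,0,2,1,0,3,0,1,0,2,3,0]
Step 8: insert tu at [0, 1, 9] -> counters=[2,2,1,2,1,1,2,0,0,3,1,0,3,0,1,0,2,3,0]
Step 9: delete ts at [5, 12, 16] -> counters=[2,2,1,2,1,0,2,0,0,3,1,0,2,0,1,0,1,3,0]
Step 10: insert p at [3, 9, 16] -> counters=[2,2,1,3,1,0,2,0,0,4,1,0,2,0,1,0,2,3,0]
Final counters=[2,2,1,3,1,0,2,0,0,4,1,0,2,0,1,0,2,3,0] -> 12 nonzero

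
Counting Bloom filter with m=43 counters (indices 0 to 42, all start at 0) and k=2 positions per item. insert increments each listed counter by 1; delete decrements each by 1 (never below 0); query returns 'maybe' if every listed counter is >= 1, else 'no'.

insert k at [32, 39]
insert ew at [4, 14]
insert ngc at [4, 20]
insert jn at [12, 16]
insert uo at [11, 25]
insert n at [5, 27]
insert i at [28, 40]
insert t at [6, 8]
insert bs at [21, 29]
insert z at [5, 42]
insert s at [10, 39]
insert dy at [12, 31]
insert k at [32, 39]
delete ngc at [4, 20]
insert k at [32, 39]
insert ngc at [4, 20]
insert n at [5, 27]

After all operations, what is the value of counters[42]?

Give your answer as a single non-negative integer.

Answer: 1

Derivation:
Step 1: insert k at [32, 39] -> counters=[0,0,0,0,0,0,0,0,0,0,0,0,0,0,0,0,0,0,0,0,0,0,0,0,0,0,0,0,0,0,0,0,1,0,0,0,0,0,0,1,0,0,0]
Step 2: insert ew at [4, 14] -> counters=[0,0,0,0,1,0,0,0,0,0,0,0,0,0,1,0,0,0,0,0,0,0,0,0,0,0,0,0,0,0,0,0,1,0,0,0,0,0,0,1,0,0,0]
Step 3: insert ngc at [4, 20] -> counters=[0,0,0,0,2,0,0,0,0,0,0,0,0,0,1,0,0,0,0,0,1,0,0,0,0,0,0,0,0,0,0,0,1,0,0,0,0,0,0,1,0,0,0]
Step 4: insert jn at [12, 16] -> counters=[0,0,0,0,2,0,0,0,0,0,0,0,1,0,1,0,1,0,0,0,1,0,0,0,0,0,0,0,0,0,0,0,1,0,0,0,0,0,0,1,0,0,0]
Step 5: insert uo at [11, 25] -> counters=[0,0,0,0,2,0,0,0,0,0,0,1,1,0,1,0,1,0,0,0,1,0,0,0,0,1,0,0,0,0,0,0,1,0,0,0,0,0,0,1,0,0,0]
Step 6: insert n at [5, 27] -> counters=[0,0,0,0,2,1,0,0,0,0,0,1,1,0,1,0,1,0,0,0,1,0,0,0,0,1,0,1,0,0,0,0,1,0,0,0,0,0,0,1,0,0,0]
Step 7: insert i at [28, 40] -> counters=[0,0,0,0,2,1,0,0,0,0,0,1,1,0,1,0,1,0,0,0,1,0,0,0,0,1,0,1,1,0,0,0,1,0,0,0,0,0,0,1,1,0,0]
Step 8: insert t at [6, 8] -> counters=[0,0,0,0,2,1,1,0,1,0,0,1,1,0,1,0,1,0,0,0,1,0,0,0,0,1,0,1,1,0,0,0,1,0,0,0,0,0,0,1,1,0,0]
Step 9: insert bs at [21, 29] -> counters=[0,0,0,0,2,1,1,0,1,0,0,1,1,0,1,0,1,0,0,0,1,1,0,0,0,1,0,1,1,1,0,0,1,0,0,0,0,0,0,1,1,0,0]
Step 10: insert z at [5, 42] -> counters=[0,0,0,0,2,2,1,0,1,0,0,1,1,0,1,0,1,0,0,0,1,1,0,0,0,1,0,1,1,1,0,0,1,0,0,0,0,0,0,1,1,0,1]
Step 11: insert s at [10, 39] -> counters=[0,0,0,0,2,2,1,0,1,0,1,1,1,0,1,0,1,0,0,0,1,1,0,0,0,1,0,1,1,1,0,0,1,0,0,0,0,0,0,2,1,0,1]
Step 12: insert dy at [12, 31] -> counters=[0,0,0,0,2,2,1,0,1,0,1,1,2,0,1,0,1,0,0,0,1,1,0,0,0,1,0,1,1,1,0,1,1,0,0,0,0,0,0,2,1,0,1]
Step 13: insert k at [32, 39] -> counters=[0,0,0,0,2,2,1,0,1,0,1,1,2,0,1,0,1,0,0,0,1,1,0,0,0,1,0,1,1,1,0,1,2,0,0,0,0,0,0,3,1,0,1]
Step 14: delete ngc at [4, 20] -> counters=[0,0,0,0,1,2,1,0,1,0,1,1,2,0,1,0,1,0,0,0,0,1,0,0,0,1,0,1,1,1,0,1,2,0,0,0,0,0,0,3,1,0,1]
Step 15: insert k at [32, 39] -> counters=[0,0,0,0,1,2,1,0,1,0,1,1,2,0,1,0,1,0,0,0,0,1,0,0,0,1,0,1,1,1,0,1,3,0,0,0,0,0,0,4,1,0,1]
Step 16: insert ngc at [4, 20] -> counters=[0,0,0,0,2,2,1,0,1,0,1,1,2,0,1,0,1,0,0,0,1,1,0,0,0,1,0,1,1,1,0,1,3,0,0,0,0,0,0,4,1,0,1]
Step 17: insert n at [5, 27] -> counters=[0,0,0,0,2,3,1,0,1,0,1,1,2,0,1,0,1,0,0,0,1,1,0,0,0,1,0,2,1,1,0,1,3,0,0,0,0,0,0,4,1,0,1]
Final counters=[0,0,0,0,2,3,1,0,1,0,1,1,2,0,1,0,1,0,0,0,1,1,0,0,0,1,0,2,1,1,0,1,3,0,0,0,0,0,0,4,1,0,1] -> counters[42]=1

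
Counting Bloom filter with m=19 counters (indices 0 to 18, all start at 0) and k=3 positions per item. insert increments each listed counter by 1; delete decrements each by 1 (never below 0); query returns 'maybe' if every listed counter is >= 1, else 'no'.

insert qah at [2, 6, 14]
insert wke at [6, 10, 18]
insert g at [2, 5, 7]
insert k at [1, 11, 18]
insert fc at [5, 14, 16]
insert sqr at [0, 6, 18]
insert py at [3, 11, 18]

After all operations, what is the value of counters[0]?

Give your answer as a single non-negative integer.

Step 1: insert qah at [2, 6, 14] -> counters=[0,0,1,0,0,0,1,0,0,0,0,0,0,0,1,0,0,0,0]
Step 2: insert wke at [6, 10, 18] -> counters=[0,0,1,0,0,0,2,0,0,0,1,0,0,0,1,0,0,0,1]
Step 3: insert g at [2, 5, 7] -> counters=[0,0,2,0,0,1,2,1,0,0,1,0,0,0,1,0,0,0,1]
Step 4: insert k at [1, 11, 18] -> counters=[0,1,2,0,0,1,2,1,0,0,1,1,0,0,1,0,0,0,2]
Step 5: insert fc at [5, 14, 16] -> counters=[0,1,2,0,0,2,2,1,0,0,1,1,0,0,2,0,1,0,2]
Step 6: insert sqr at [0, 6, 18] -> counters=[1,1,2,0,0,2,3,1,0,0,1,1,0,0,2,0,1,0,3]
Step 7: insert py at [3, 11, 18] -> counters=[1,1,2,1,0,2,3,1,0,0,1,2,0,0,2,0,1,0,4]
Final counters=[1,1,2,1,0,2,3,1,0,0,1,2,0,0,2,0,1,0,4] -> counters[0]=1

Answer: 1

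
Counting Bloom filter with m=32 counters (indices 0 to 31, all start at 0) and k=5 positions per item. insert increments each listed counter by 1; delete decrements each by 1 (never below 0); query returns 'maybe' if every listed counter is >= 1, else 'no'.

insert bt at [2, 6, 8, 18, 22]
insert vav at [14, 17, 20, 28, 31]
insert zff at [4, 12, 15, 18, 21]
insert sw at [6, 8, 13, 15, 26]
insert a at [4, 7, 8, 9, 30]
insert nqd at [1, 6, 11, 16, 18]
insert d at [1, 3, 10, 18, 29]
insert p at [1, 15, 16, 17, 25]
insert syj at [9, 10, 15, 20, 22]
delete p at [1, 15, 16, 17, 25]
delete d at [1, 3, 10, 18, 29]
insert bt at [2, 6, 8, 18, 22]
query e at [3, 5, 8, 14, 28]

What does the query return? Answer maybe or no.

Step 1: insert bt at [2, 6, 8, 18, 22] -> counters=[0,0,1,0,0,0,1,0,1,0,0,0,0,0,0,0,0,0,1,0,0,0,1,0,0,0,0,0,0,0,0,0]
Step 2: insert vav at [14, 17, 20, 28, 31] -> counters=[0,0,1,0,0,0,1,0,1,0,0,0,0,0,1,0,0,1,1,0,1,0,1,0,0,0,0,0,1,0,0,1]
Step 3: insert zff at [4, 12, 15, 18, 21] -> counters=[0,0,1,0,1,0,1,0,1,0,0,0,1,0,1,1,0,1,2,0,1,1,1,0,0,0,0,0,1,0,0,1]
Step 4: insert sw at [6, 8, 13, 15, 26] -> counters=[0,0,1,0,1,0,2,0,2,0,0,0,1,1,1,2,0,1,2,0,1,1,1,0,0,0,1,0,1,0,0,1]
Step 5: insert a at [4, 7, 8, 9, 30] -> counters=[0,0,1,0,2,0,2,1,3,1,0,0,1,1,1,2,0,1,2,0,1,1,1,0,0,0,1,0,1,0,1,1]
Step 6: insert nqd at [1, 6, 11, 16, 18] -> counters=[0,1,1,0,2,0,3,1,3,1,0,1,1,1,1,2,1,1,3,0,1,1,1,0,0,0,1,0,1,0,1,1]
Step 7: insert d at [1, 3, 10, 18, 29] -> counters=[0,2,1,1,2,0,3,1,3,1,1,1,1,1,1,2,1,1,4,0,1,1,1,0,0,0,1,0,1,1,1,1]
Step 8: insert p at [1, 15, 16, 17, 25] -> counters=[0,3,1,1,2,0,3,1,3,1,1,1,1,1,1,3,2,2,4,0,1,1,1,0,0,1,1,0,1,1,1,1]
Step 9: insert syj at [9, 10, 15, 20, 22] -> counters=[0,3,1,1,2,0,3,1,3,2,2,1,1,1,1,4,2,2,4,0,2,1,2,0,0,1,1,0,1,1,1,1]
Step 10: delete p at [1, 15, 16, 17, 25] -> counters=[0,2,1,1,2,0,3,1,3,2,2,1,1,1,1,3,1,1,4,0,2,1,2,0,0,0,1,0,1,1,1,1]
Step 11: delete d at [1, 3, 10, 18, 29] -> counters=[0,1,1,0,2,0,3,1,3,2,1,1,1,1,1,3,1,1,3,0,2,1,2,0,0,0,1,0,1,0,1,1]
Step 12: insert bt at [2, 6, 8, 18, 22] -> counters=[0,1,2,0,2,0,4,1,4,2,1,1,1,1,1,3,1,1,4,0,2,1,3,0,0,0,1,0,1,0,1,1]
Query e: check counters[3]=0 counters[5]=0 counters[8]=4 counters[14]=1 counters[28]=1 -> no

Answer: no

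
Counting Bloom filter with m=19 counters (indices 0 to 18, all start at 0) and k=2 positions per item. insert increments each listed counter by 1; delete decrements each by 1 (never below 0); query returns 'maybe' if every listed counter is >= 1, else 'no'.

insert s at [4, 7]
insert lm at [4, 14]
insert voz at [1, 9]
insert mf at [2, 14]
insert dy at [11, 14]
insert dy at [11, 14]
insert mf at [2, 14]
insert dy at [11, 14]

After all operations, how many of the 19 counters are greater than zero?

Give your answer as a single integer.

Step 1: insert s at [4, 7] -> counters=[0,0,0,0,1,0,0,1,0,0,0,0,0,0,0,0,0,0,0]
Step 2: insert lm at [4, 14] -> counters=[0,0,0,0,2,0,0,1,0,0,0,0,0,0,1,0,0,0,0]
Step 3: insert voz at [1, 9] -> counters=[0,1,0,0,2,0,0,1,0,1,0,0,0,0,1,0,0,0,0]
Step 4: insert mf at [2, 14] -> counters=[0,1,1,0,2,0,0,1,0,1,0,0,0,0,2,0,0,0,0]
Step 5: insert dy at [11, 14] -> counters=[0,1,1,0,2,0,0,1,0,1,0,1,0,0,3,0,0,0,0]
Step 6: insert dy at [11, 14] -> counters=[0,1,1,0,2,0,0,1,0,1,0,2,0,0,4,0,0,0,0]
Step 7: insert mf at [2, 14] -> counters=[0,1,2,0,2,0,0,1,0,1,0,2,0,0,5,0,0,0,0]
Step 8: insert dy at [11, 14] -> counters=[0,1,2,0,2,0,0,1,0,1,0,3,0,0,6,0,0,0,0]
Final counters=[0,1,2,0,2,0,0,1,0,1,0,3,0,0,6,0,0,0,0] -> 7 nonzero

Answer: 7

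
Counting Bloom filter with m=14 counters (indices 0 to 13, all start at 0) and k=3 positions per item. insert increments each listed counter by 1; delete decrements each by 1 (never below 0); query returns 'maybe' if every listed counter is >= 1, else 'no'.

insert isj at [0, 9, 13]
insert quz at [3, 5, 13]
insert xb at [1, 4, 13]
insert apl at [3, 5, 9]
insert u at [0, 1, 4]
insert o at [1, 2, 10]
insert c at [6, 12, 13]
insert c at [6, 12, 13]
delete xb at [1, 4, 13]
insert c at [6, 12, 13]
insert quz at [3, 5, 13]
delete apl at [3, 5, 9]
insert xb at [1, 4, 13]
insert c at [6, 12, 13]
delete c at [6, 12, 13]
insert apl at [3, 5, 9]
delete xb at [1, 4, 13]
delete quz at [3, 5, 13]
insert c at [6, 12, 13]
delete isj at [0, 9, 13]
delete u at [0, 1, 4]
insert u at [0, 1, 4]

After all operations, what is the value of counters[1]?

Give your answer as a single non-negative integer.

Step 1: insert isj at [0, 9, 13] -> counters=[1,0,0,0,0,0,0,0,0,1,0,0,0,1]
Step 2: insert quz at [3, 5, 13] -> counters=[1,0,0,1,0,1,0,0,0,1,0,0,0,2]
Step 3: insert xb at [1, 4, 13] -> counters=[1,1,0,1,1,1,0,0,0,1,0,0,0,3]
Step 4: insert apl at [3, 5, 9] -> counters=[1,1,0,2,1,2,0,0,0,2,0,0,0,3]
Step 5: insert u at [0, 1, 4] -> counters=[2,2,0,2,2,2,0,0,0,2,0,0,0,3]
Step 6: insert o at [1, 2, 10] -> counters=[2,3,1,2,2,2,0,0,0,2,1,0,0,3]
Step 7: insert c at [6, 12, 13] -> counters=[2,3,1,2,2,2,1,0,0,2,1,0,1,4]
Step 8: insert c at [6, 12, 13] -> counters=[2,3,1,2,2,2,2,0,0,2,1,0,2,5]
Step 9: delete xb at [1, 4, 13] -> counters=[2,2,1,2,1,2,2,0,0,2,1,0,2,4]
Step 10: insert c at [6, 12, 13] -> counters=[2,2,1,2,1,2,3,0,0,2,1,0,3,5]
Step 11: insert quz at [3, 5, 13] -> counters=[2,2,1,3,1,3,3,0,0,2,1,0,3,6]
Step 12: delete apl at [3, 5, 9] -> counters=[2,2,1,2,1,2,3,0,0,1,1,0,3,6]
Step 13: insert xb at [1, 4, 13] -> counters=[2,3,1,2,2,2,3,0,0,1,1,0,3,7]
Step 14: insert c at [6, 12, 13] -> counters=[2,3,1,2,2,2,4,0,0,1,1,0,4,8]
Step 15: delete c at [6, 12, 13] -> counters=[2,3,1,2,2,2,3,0,0,1,1,0,3,7]
Step 16: insert apl at [3, 5, 9] -> counters=[2,3,1,3,2,3,3,0,0,2,1,0,3,7]
Step 17: delete xb at [1, 4, 13] -> counters=[2,2,1,3,1,3,3,0,0,2,1,0,3,6]
Step 18: delete quz at [3, 5, 13] -> counters=[2,2,1,2,1,2,3,0,0,2,1,0,3,5]
Step 19: insert c at [6, 12, 13] -> counters=[2,2,1,2,1,2,4,0,0,2,1,0,4,6]
Step 20: delete isj at [0, 9, 13] -> counters=[1,2,1,2,1,2,4,0,0,1,1,0,4,5]
Step 21: delete u at [0, 1, 4] -> counters=[0,1,1,2,0,2,4,0,0,1,1,0,4,5]
Step 22: insert u at [0, 1, 4] -> counters=[1,2,1,2,1,2,4,0,0,1,1,0,4,5]
Final counters=[1,2,1,2,1,2,4,0,0,1,1,0,4,5] -> counters[1]=2

Answer: 2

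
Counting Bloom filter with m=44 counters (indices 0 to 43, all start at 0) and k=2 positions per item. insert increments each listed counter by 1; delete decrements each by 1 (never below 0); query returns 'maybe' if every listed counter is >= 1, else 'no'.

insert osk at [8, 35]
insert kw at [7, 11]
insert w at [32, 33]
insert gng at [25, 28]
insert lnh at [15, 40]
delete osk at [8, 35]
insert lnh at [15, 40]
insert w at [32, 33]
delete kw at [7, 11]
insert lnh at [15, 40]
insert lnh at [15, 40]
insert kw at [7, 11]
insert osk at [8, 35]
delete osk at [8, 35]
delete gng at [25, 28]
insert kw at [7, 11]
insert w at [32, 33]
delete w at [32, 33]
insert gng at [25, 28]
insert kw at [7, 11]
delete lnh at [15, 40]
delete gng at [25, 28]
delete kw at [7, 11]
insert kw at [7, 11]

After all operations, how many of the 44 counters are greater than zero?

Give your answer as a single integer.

Answer: 6

Derivation:
Step 1: insert osk at [8, 35] -> counters=[0,0,0,0,0,0,0,0,1,0,0,0,0,0,0,0,0,0,0,0,0,0,0,0,0,0,0,0,0,0,0,0,0,0,0,1,0,0,0,0,0,0,0,0]
Step 2: insert kw at [7, 11] -> counters=[0,0,0,0,0,0,0,1,1,0,0,1,0,0,0,0,0,0,0,0,0,0,0,0,0,0,0,0,0,0,0,0,0,0,0,1,0,0,0,0,0,0,0,0]
Step 3: insert w at [32, 33] -> counters=[0,0,0,0,0,0,0,1,1,0,0,1,0,0,0,0,0,0,0,0,0,0,0,0,0,0,0,0,0,0,0,0,1,1,0,1,0,0,0,0,0,0,0,0]
Step 4: insert gng at [25, 28] -> counters=[0,0,0,0,0,0,0,1,1,0,0,1,0,0,0,0,0,0,0,0,0,0,0,0,0,1,0,0,1,0,0,0,1,1,0,1,0,0,0,0,0,0,0,0]
Step 5: insert lnh at [15, 40] -> counters=[0,0,0,0,0,0,0,1,1,0,0,1,0,0,0,1,0,0,0,0,0,0,0,0,0,1,0,0,1,0,0,0,1,1,0,1,0,0,0,0,1,0,0,0]
Step 6: delete osk at [8, 35] -> counters=[0,0,0,0,0,0,0,1,0,0,0,1,0,0,0,1,0,0,0,0,0,0,0,0,0,1,0,0,1,0,0,0,1,1,0,0,0,0,0,0,1,0,0,0]
Step 7: insert lnh at [15, 40] -> counters=[0,0,0,0,0,0,0,1,0,0,0,1,0,0,0,2,0,0,0,0,0,0,0,0,0,1,0,0,1,0,0,0,1,1,0,0,0,0,0,0,2,0,0,0]
Step 8: insert w at [32, 33] -> counters=[0,0,0,0,0,0,0,1,0,0,0,1,0,0,0,2,0,0,0,0,0,0,0,0,0,1,0,0,1,0,0,0,2,2,0,0,0,0,0,0,2,0,0,0]
Step 9: delete kw at [7, 11] -> counters=[0,0,0,0,0,0,0,0,0,0,0,0,0,0,0,2,0,0,0,0,0,0,0,0,0,1,0,0,1,0,0,0,2,2,0,0,0,0,0,0,2,0,0,0]
Step 10: insert lnh at [15, 40] -> counters=[0,0,0,0,0,0,0,0,0,0,0,0,0,0,0,3,0,0,0,0,0,0,0,0,0,1,0,0,1,0,0,0,2,2,0,0,0,0,0,0,3,0,0,0]
Step 11: insert lnh at [15, 40] -> counters=[0,0,0,0,0,0,0,0,0,0,0,0,0,0,0,4,0,0,0,0,0,0,0,0,0,1,0,0,1,0,0,0,2,2,0,0,0,0,0,0,4,0,0,0]
Step 12: insert kw at [7, 11] -> counters=[0,0,0,0,0,0,0,1,0,0,0,1,0,0,0,4,0,0,0,0,0,0,0,0,0,1,0,0,1,0,0,0,2,2,0,0,0,0,0,0,4,0,0,0]
Step 13: insert osk at [8, 35] -> counters=[0,0,0,0,0,0,0,1,1,0,0,1,0,0,0,4,0,0,0,0,0,0,0,0,0,1,0,0,1,0,0,0,2,2,0,1,0,0,0,0,4,0,0,0]
Step 14: delete osk at [8, 35] -> counters=[0,0,0,0,0,0,0,1,0,0,0,1,0,0,0,4,0,0,0,0,0,0,0,0,0,1,0,0,1,0,0,0,2,2,0,0,0,0,0,0,4,0,0,0]
Step 15: delete gng at [25, 28] -> counters=[0,0,0,0,0,0,0,1,0,0,0,1,0,0,0,4,0,0,0,0,0,0,0,0,0,0,0,0,0,0,0,0,2,2,0,0,0,0,0,0,4,0,0,0]
Step 16: insert kw at [7, 11] -> counters=[0,0,0,0,0,0,0,2,0,0,0,2,0,0,0,4,0,0,0,0,0,0,0,0,0,0,0,0,0,0,0,0,2,2,0,0,0,0,0,0,4,0,0,0]
Step 17: insert w at [32, 33] -> counters=[0,0,0,0,0,0,0,2,0,0,0,2,0,0,0,4,0,0,0,0,0,0,0,0,0,0,0,0,0,0,0,0,3,3,0,0,0,0,0,0,4,0,0,0]
Step 18: delete w at [32, 33] -> counters=[0,0,0,0,0,0,0,2,0,0,0,2,0,0,0,4,0,0,0,0,0,0,0,0,0,0,0,0,0,0,0,0,2,2,0,0,0,0,0,0,4,0,0,0]
Step 19: insert gng at [25, 28] -> counters=[0,0,0,0,0,0,0,2,0,0,0,2,0,0,0,4,0,0,0,0,0,0,0,0,0,1,0,0,1,0,0,0,2,2,0,0,0,0,0,0,4,0,0,0]
Step 20: insert kw at [7, 11] -> counters=[0,0,0,0,0,0,0,3,0,0,0,3,0,0,0,4,0,0,0,0,0,0,0,0,0,1,0,0,1,0,0,0,2,2,0,0,0,0,0,0,4,0,0,0]
Step 21: delete lnh at [15, 40] -> counters=[0,0,0,0,0,0,0,3,0,0,0,3,0,0,0,3,0,0,0,0,0,0,0,0,0,1,0,0,1,0,0,0,2,2,0,0,0,0,0,0,3,0,0,0]
Step 22: delete gng at [25, 28] -> counters=[0,0,0,0,0,0,0,3,0,0,0,3,0,0,0,3,0,0,0,0,0,0,0,0,0,0,0,0,0,0,0,0,2,2,0,0,0,0,0,0,3,0,0,0]
Step 23: delete kw at [7, 11] -> counters=[0,0,0,0,0,0,0,2,0,0,0,2,0,0,0,3,0,0,0,0,0,0,0,0,0,0,0,0,0,0,0,0,2,2,0,0,0,0,0,0,3,0,0,0]
Step 24: insert kw at [7, 11] -> counters=[0,0,0,0,0,0,0,3,0,0,0,3,0,0,0,3,0,0,0,0,0,0,0,0,0,0,0,0,0,0,0,0,2,2,0,0,0,0,0,0,3,0,0,0]
Final counters=[0,0,0,0,0,0,0,3,0,0,0,3,0,0,0,3,0,0,0,0,0,0,0,0,0,0,0,0,0,0,0,0,2,2,0,0,0,0,0,0,3,0,0,0] -> 6 nonzero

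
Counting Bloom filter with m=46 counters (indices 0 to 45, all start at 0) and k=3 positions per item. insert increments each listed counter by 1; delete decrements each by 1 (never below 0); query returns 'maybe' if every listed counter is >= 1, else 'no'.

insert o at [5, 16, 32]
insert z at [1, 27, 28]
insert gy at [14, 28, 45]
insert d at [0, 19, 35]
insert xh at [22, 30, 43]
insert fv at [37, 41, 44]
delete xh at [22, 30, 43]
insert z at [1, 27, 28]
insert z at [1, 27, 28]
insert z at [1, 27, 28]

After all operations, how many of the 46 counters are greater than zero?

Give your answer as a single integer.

Answer: 14

Derivation:
Step 1: insert o at [5, 16, 32] -> counters=[0,0,0,0,0,1,0,0,0,0,0,0,0,0,0,0,1,0,0,0,0,0,0,0,0,0,0,0,0,0,0,0,1,0,0,0,0,0,0,0,0,0,0,0,0,0]
Step 2: insert z at [1, 27, 28] -> counters=[0,1,0,0,0,1,0,0,0,0,0,0,0,0,0,0,1,0,0,0,0,0,0,0,0,0,0,1,1,0,0,0,1,0,0,0,0,0,0,0,0,0,0,0,0,0]
Step 3: insert gy at [14, 28, 45] -> counters=[0,1,0,0,0,1,0,0,0,0,0,0,0,0,1,0,1,0,0,0,0,0,0,0,0,0,0,1,2,0,0,0,1,0,0,0,0,0,0,0,0,0,0,0,0,1]
Step 4: insert d at [0, 19, 35] -> counters=[1,1,0,0,0,1,0,0,0,0,0,0,0,0,1,0,1,0,0,1,0,0,0,0,0,0,0,1,2,0,0,0,1,0,0,1,0,0,0,0,0,0,0,0,0,1]
Step 5: insert xh at [22, 30, 43] -> counters=[1,1,0,0,0,1,0,0,0,0,0,0,0,0,1,0,1,0,0,1,0,0,1,0,0,0,0,1,2,0,1,0,1,0,0,1,0,0,0,0,0,0,0,1,0,1]
Step 6: insert fv at [37, 41, 44] -> counters=[1,1,0,0,0,1,0,0,0,0,0,0,0,0,1,0,1,0,0,1,0,0,1,0,0,0,0,1,2,0,1,0,1,0,0,1,0,1,0,0,0,1,0,1,1,1]
Step 7: delete xh at [22, 30, 43] -> counters=[1,1,0,0,0,1,0,0,0,0,0,0,0,0,1,0,1,0,0,1,0,0,0,0,0,0,0,1,2,0,0,0,1,0,0,1,0,1,0,0,0,1,0,0,1,1]
Step 8: insert z at [1, 27, 28] -> counters=[1,2,0,0,0,1,0,0,0,0,0,0,0,0,1,0,1,0,0,1,0,0,0,0,0,0,0,2,3,0,0,0,1,0,0,1,0,1,0,0,0,1,0,0,1,1]
Step 9: insert z at [1, 27, 28] -> counters=[1,3,0,0,0,1,0,0,0,0,0,0,0,0,1,0,1,0,0,1,0,0,0,0,0,0,0,3,4,0,0,0,1,0,0,1,0,1,0,0,0,1,0,0,1,1]
Step 10: insert z at [1, 27, 28] -> counters=[1,4,0,0,0,1,0,0,0,0,0,0,0,0,1,0,1,0,0,1,0,0,0,0,0,0,0,4,5,0,0,0,1,0,0,1,0,1,0,0,0,1,0,0,1,1]
Final counters=[1,4,0,0,0,1,0,0,0,0,0,0,0,0,1,0,1,0,0,1,0,0,0,0,0,0,0,4,5,0,0,0,1,0,0,1,0,1,0,0,0,1,0,0,1,1] -> 14 nonzero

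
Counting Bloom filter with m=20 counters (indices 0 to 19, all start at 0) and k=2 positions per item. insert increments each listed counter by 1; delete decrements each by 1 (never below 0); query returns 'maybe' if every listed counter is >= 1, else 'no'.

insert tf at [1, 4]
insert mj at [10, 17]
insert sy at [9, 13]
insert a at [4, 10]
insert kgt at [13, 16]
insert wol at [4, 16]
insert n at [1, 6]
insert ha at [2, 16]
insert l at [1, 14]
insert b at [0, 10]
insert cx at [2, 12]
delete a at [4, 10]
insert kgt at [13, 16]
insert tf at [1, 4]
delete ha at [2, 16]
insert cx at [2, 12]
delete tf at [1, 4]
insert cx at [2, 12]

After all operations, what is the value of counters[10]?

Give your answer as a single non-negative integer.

Step 1: insert tf at [1, 4] -> counters=[0,1,0,0,1,0,0,0,0,0,0,0,0,0,0,0,0,0,0,0]
Step 2: insert mj at [10, 17] -> counters=[0,1,0,0,1,0,0,0,0,0,1,0,0,0,0,0,0,1,0,0]
Step 3: insert sy at [9, 13] -> counters=[0,1,0,0,1,0,0,0,0,1,1,0,0,1,0,0,0,1,0,0]
Step 4: insert a at [4, 10] -> counters=[0,1,0,0,2,0,0,0,0,1,2,0,0,1,0,0,0,1,0,0]
Step 5: insert kgt at [13, 16] -> counters=[0,1,0,0,2,0,0,0,0,1,2,0,0,2,0,0,1,1,0,0]
Step 6: insert wol at [4, 16] -> counters=[0,1,0,0,3,0,0,0,0,1,2,0,0,2,0,0,2,1,0,0]
Step 7: insert n at [1, 6] -> counters=[0,2,0,0,3,0,1,0,0,1,2,0,0,2,0,0,2,1,0,0]
Step 8: insert ha at [2, 16] -> counters=[0,2,1,0,3,0,1,0,0,1,2,0,0,2,0,0,3,1,0,0]
Step 9: insert l at [1, 14] -> counters=[0,3,1,0,3,0,1,0,0,1,2,0,0,2,1,0,3,1,0,0]
Step 10: insert b at [0, 10] -> counters=[1,3,1,0,3,0,1,0,0,1,3,0,0,2,1,0,3,1,0,0]
Step 11: insert cx at [2, 12] -> counters=[1,3,2,0,3,0,1,0,0,1,3,0,1,2,1,0,3,1,0,0]
Step 12: delete a at [4, 10] -> counters=[1,3,2,0,2,0,1,0,0,1,2,0,1,2,1,0,3,1,0,0]
Step 13: insert kgt at [13, 16] -> counters=[1,3,2,0,2,0,1,0,0,1,2,0,1,3,1,0,4,1,0,0]
Step 14: insert tf at [1, 4] -> counters=[1,4,2,0,3,0,1,0,0,1,2,0,1,3,1,0,4,1,0,0]
Step 15: delete ha at [2, 16] -> counters=[1,4,1,0,3,0,1,0,0,1,2,0,1,3,1,0,3,1,0,0]
Step 16: insert cx at [2, 12] -> counters=[1,4,2,0,3,0,1,0,0,1,2,0,2,3,1,0,3,1,0,0]
Step 17: delete tf at [1, 4] -> counters=[1,3,2,0,2,0,1,0,0,1,2,0,2,3,1,0,3,1,0,0]
Step 18: insert cx at [2, 12] -> counters=[1,3,3,0,2,0,1,0,0,1,2,0,3,3,1,0,3,1,0,0]
Final counters=[1,3,3,0,2,0,1,0,0,1,2,0,3,3,1,0,3,1,0,0] -> counters[10]=2

Answer: 2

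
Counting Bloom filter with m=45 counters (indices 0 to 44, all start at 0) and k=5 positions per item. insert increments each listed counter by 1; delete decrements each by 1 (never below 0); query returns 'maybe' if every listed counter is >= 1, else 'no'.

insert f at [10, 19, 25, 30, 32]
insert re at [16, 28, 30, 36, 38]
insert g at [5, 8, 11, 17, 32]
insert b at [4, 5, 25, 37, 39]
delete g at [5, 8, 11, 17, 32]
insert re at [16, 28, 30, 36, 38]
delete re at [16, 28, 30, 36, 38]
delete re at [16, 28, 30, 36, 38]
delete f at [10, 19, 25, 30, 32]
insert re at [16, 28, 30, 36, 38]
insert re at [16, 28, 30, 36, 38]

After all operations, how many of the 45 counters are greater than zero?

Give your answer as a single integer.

Step 1: insert f at [10, 19, 25, 30, 32] -> counters=[0,0,0,0,0,0,0,0,0,0,1,0,0,0,0,0,0,0,0,1,0,0,0,0,0,1,0,0,0,0,1,0,1,0,0,0,0,0,0,0,0,0,0,0,0]
Step 2: insert re at [16, 28, 30, 36, 38] -> counters=[0,0,0,0,0,0,0,0,0,0,1,0,0,0,0,0,1,0,0,1,0,0,0,0,0,1,0,0,1,0,2,0,1,0,0,0,1,0,1,0,0,0,0,0,0]
Step 3: insert g at [5, 8, 11, 17, 32] -> counters=[0,0,0,0,0,1,0,0,1,0,1,1,0,0,0,0,1,1,0,1,0,0,0,0,0,1,0,0,1,0,2,0,2,0,0,0,1,0,1,0,0,0,0,0,0]
Step 4: insert b at [4, 5, 25, 37, 39] -> counters=[0,0,0,0,1,2,0,0,1,0,1,1,0,0,0,0,1,1,0,1,0,0,0,0,0,2,0,0,1,0,2,0,2,0,0,0,1,1,1,1,0,0,0,0,0]
Step 5: delete g at [5, 8, 11, 17, 32] -> counters=[0,0,0,0,1,1,0,0,0,0,1,0,0,0,0,0,1,0,0,1,0,0,0,0,0,2,0,0,1,0,2,0,1,0,0,0,1,1,1,1,0,0,0,0,0]
Step 6: insert re at [16, 28, 30, 36, 38] -> counters=[0,0,0,0,1,1,0,0,0,0,1,0,0,0,0,0,2,0,0,1,0,0,0,0,0,2,0,0,2,0,3,0,1,0,0,0,2,1,2,1,0,0,0,0,0]
Step 7: delete re at [16, 28, 30, 36, 38] -> counters=[0,0,0,0,1,1,0,0,0,0,1,0,0,0,0,0,1,0,0,1,0,0,0,0,0,2,0,0,1,0,2,0,1,0,0,0,1,1,1,1,0,0,0,0,0]
Step 8: delete re at [16, 28, 30, 36, 38] -> counters=[0,0,0,0,1,1,0,0,0,0,1,0,0,0,0,0,0,0,0,1,0,0,0,0,0,2,0,0,0,0,1,0,1,0,0,0,0,1,0,1,0,0,0,0,0]
Step 9: delete f at [10, 19, 25, 30, 32] -> counters=[0,0,0,0,1,1,0,0,0,0,0,0,0,0,0,0,0,0,0,0,0,0,0,0,0,1,0,0,0,0,0,0,0,0,0,0,0,1,0,1,0,0,0,0,0]
Step 10: insert re at [16, 28, 30, 36, 38] -> counters=[0,0,0,0,1,1,0,0,0,0,0,0,0,0,0,0,1,0,0,0,0,0,0,0,0,1,0,0,1,0,1,0,0,0,0,0,1,1,1,1,0,0,0,0,0]
Step 11: insert re at [16, 28, 30, 36, 38] -> counters=[0,0,0,0,1,1,0,0,0,0,0,0,0,0,0,0,2,0,0,0,0,0,0,0,0,1,0,0,2,0,2,0,0,0,0,0,2,1,2,1,0,0,0,0,0]
Final counters=[0,0,0,0,1,1,0,0,0,0,0,0,0,0,0,0,2,0,0,0,0,0,0,0,0,1,0,0,2,0,2,0,0,0,0,0,2,1,2,1,0,0,0,0,0] -> 10 nonzero

Answer: 10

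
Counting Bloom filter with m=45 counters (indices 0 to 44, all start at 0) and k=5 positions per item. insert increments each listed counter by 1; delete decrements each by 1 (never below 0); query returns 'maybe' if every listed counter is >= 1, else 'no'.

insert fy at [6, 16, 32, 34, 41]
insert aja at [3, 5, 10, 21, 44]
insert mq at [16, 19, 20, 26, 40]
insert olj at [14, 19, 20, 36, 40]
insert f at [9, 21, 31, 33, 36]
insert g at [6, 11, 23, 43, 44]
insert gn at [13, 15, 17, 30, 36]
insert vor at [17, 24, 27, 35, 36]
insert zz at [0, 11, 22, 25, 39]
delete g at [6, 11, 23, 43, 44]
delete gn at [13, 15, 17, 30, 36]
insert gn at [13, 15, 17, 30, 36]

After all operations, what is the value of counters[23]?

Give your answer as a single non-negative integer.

Answer: 0

Derivation:
Step 1: insert fy at [6, 16, 32, 34, 41] -> counters=[0,0,0,0,0,0,1,0,0,0,0,0,0,0,0,0,1,0,0,0,0,0,0,0,0,0,0,0,0,0,0,0,1,0,1,0,0,0,0,0,0,1,0,0,0]
Step 2: insert aja at [3, 5, 10, 21, 44] -> counters=[0,0,0,1,0,1,1,0,0,0,1,0,0,0,0,0,1,0,0,0,0,1,0,0,0,0,0,0,0,0,0,0,1,0,1,0,0,0,0,0,0,1,0,0,1]
Step 3: insert mq at [16, 19, 20, 26, 40] -> counters=[0,0,0,1,0,1,1,0,0,0,1,0,0,0,0,0,2,0,0,1,1,1,0,0,0,0,1,0,0,0,0,0,1,0,1,0,0,0,0,0,1,1,0,0,1]
Step 4: insert olj at [14, 19, 20, 36, 40] -> counters=[0,0,0,1,0,1,1,0,0,0,1,0,0,0,1,0,2,0,0,2,2,1,0,0,0,0,1,0,0,0,0,0,1,0,1,0,1,0,0,0,2,1,0,0,1]
Step 5: insert f at [9, 21, 31, 33, 36] -> counters=[0,0,0,1,0,1,1,0,0,1,1,0,0,0,1,0,2,0,0,2,2,2,0,0,0,0,1,0,0,0,0,1,1,1,1,0,2,0,0,0,2,1,0,0,1]
Step 6: insert g at [6, 11, 23, 43, 44] -> counters=[0,0,0,1,0,1,2,0,0,1,1,1,0,0,1,0,2,0,0,2,2,2,0,1,0,0,1,0,0,0,0,1,1,1,1,0,2,0,0,0,2,1,0,1,2]
Step 7: insert gn at [13, 15, 17, 30, 36] -> counters=[0,0,0,1,0,1,2,0,0,1,1,1,0,1,1,1,2,1,0,2,2,2,0,1,0,0,1,0,0,0,1,1,1,1,1,0,3,0,0,0,2,1,0,1,2]
Step 8: insert vor at [17, 24, 27, 35, 36] -> counters=[0,0,0,1,0,1,2,0,0,1,1,1,0,1,1,1,2,2,0,2,2,2,0,1,1,0,1,1,0,0,1,1,1,1,1,1,4,0,0,0,2,1,0,1,2]
Step 9: insert zz at [0, 11, 22, 25, 39] -> counters=[1,0,0,1,0,1,2,0,0,1,1,2,0,1,1,1,2,2,0,2,2,2,1,1,1,1,1,1,0,0,1,1,1,1,1,1,4,0,0,1,2,1,0,1,2]
Step 10: delete g at [6, 11, 23, 43, 44] -> counters=[1,0,0,1,0,1,1,0,0,1,1,1,0,1,1,1,2,2,0,2,2,2,1,0,1,1,1,1,0,0,1,1,1,1,1,1,4,0,0,1,2,1,0,0,1]
Step 11: delete gn at [13, 15, 17, 30, 36] -> counters=[1,0,0,1,0,1,1,0,0,1,1,1,0,0,1,0,2,1,0,2,2,2,1,0,1,1,1,1,0,0,0,1,1,1,1,1,3,0,0,1,2,1,0,0,1]
Step 12: insert gn at [13, 15, 17, 30, 36] -> counters=[1,0,0,1,0,1,1,0,0,1,1,1,0,1,1,1,2,2,0,2,2,2,1,0,1,1,1,1,0,0,1,1,1,1,1,1,4,0,0,1,2,1,0,0,1]
Final counters=[1,0,0,1,0,1,1,0,0,1,1,1,0,1,1,1,2,2,0,2,2,2,1,0,1,1,1,1,0,0,1,1,1,1,1,1,4,0,0,1,2,1,0,0,1] -> counters[23]=0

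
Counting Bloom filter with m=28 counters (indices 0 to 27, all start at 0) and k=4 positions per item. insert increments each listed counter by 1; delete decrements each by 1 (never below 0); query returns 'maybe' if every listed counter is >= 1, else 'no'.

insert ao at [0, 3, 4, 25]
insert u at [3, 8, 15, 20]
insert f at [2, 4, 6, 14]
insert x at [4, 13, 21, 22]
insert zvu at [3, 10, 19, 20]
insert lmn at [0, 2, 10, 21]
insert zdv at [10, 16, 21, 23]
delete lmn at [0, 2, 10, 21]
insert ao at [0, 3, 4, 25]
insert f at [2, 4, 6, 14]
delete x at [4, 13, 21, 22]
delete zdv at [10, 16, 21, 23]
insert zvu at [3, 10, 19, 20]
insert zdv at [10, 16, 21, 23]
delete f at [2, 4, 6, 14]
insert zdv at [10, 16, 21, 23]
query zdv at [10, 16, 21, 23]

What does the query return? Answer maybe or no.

Step 1: insert ao at [0, 3, 4, 25] -> counters=[1,0,0,1,1,0,0,0,0,0,0,0,0,0,0,0,0,0,0,0,0,0,0,0,0,1,0,0]
Step 2: insert u at [3, 8, 15, 20] -> counters=[1,0,0,2,1,0,0,0,1,0,0,0,0,0,0,1,0,0,0,0,1,0,0,0,0,1,0,0]
Step 3: insert f at [2, 4, 6, 14] -> counters=[1,0,1,2,2,0,1,0,1,0,0,0,0,0,1,1,0,0,0,0,1,0,0,0,0,1,0,0]
Step 4: insert x at [4, 13, 21, 22] -> counters=[1,0,1,2,3,0,1,0,1,0,0,0,0,1,1,1,0,0,0,0,1,1,1,0,0,1,0,0]
Step 5: insert zvu at [3, 10, 19, 20] -> counters=[1,0,1,3,3,0,1,0,1,0,1,0,0,1,1,1,0,0,0,1,2,1,1,0,0,1,0,0]
Step 6: insert lmn at [0, 2, 10, 21] -> counters=[2,0,2,3,3,0,1,0,1,0,2,0,0,1,1,1,0,0,0,1,2,2,1,0,0,1,0,0]
Step 7: insert zdv at [10, 16, 21, 23] -> counters=[2,0,2,3,3,0,1,0,1,0,3,0,0,1,1,1,1,0,0,1,2,3,1,1,0,1,0,0]
Step 8: delete lmn at [0, 2, 10, 21] -> counters=[1,0,1,3,3,0,1,0,1,0,2,0,0,1,1,1,1,0,0,1,2,2,1,1,0,1,0,0]
Step 9: insert ao at [0, 3, 4, 25] -> counters=[2,0,1,4,4,0,1,0,1,0,2,0,0,1,1,1,1,0,0,1,2,2,1,1,0,2,0,0]
Step 10: insert f at [2, 4, 6, 14] -> counters=[2,0,2,4,5,0,2,0,1,0,2,0,0,1,2,1,1,0,0,1,2,2,1,1,0,2,0,0]
Step 11: delete x at [4, 13, 21, 22] -> counters=[2,0,2,4,4,0,2,0,1,0,2,0,0,0,2,1,1,0,0,1,2,1,0,1,0,2,0,0]
Step 12: delete zdv at [10, 16, 21, 23] -> counters=[2,0,2,4,4,0,2,0,1,0,1,0,0,0,2,1,0,0,0,1,2,0,0,0,0,2,0,0]
Step 13: insert zvu at [3, 10, 19, 20] -> counters=[2,0,2,5,4,0,2,0,1,0,2,0,0,0,2,1,0,0,0,2,3,0,0,0,0,2,0,0]
Step 14: insert zdv at [10, 16, 21, 23] -> counters=[2,0,2,5,4,0,2,0,1,0,3,0,0,0,2,1,1,0,0,2,3,1,0,1,0,2,0,0]
Step 15: delete f at [2, 4, 6, 14] -> counters=[2,0,1,5,3,0,1,0,1,0,3,0,0,0,1,1,1,0,0,2,3,1,0,1,0,2,0,0]
Step 16: insert zdv at [10, 16, 21, 23] -> counters=[2,0,1,5,3,0,1,0,1,0,4,0,0,0,1,1,2,0,0,2,3,2,0,2,0,2,0,0]
Query zdv: check counters[10]=4 counters[16]=2 counters[21]=2 counters[23]=2 -> maybe

Answer: maybe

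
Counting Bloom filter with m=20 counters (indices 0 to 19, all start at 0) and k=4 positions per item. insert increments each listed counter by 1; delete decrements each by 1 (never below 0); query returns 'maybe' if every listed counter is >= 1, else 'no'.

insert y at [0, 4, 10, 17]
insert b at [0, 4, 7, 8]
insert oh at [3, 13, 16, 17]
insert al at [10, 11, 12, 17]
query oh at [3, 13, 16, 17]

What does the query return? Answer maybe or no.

Step 1: insert y at [0, 4, 10, 17] -> counters=[1,0,0,0,1,0,0,0,0,0,1,0,0,0,0,0,0,1,0,0]
Step 2: insert b at [0, 4, 7, 8] -> counters=[2,0,0,0,2,0,0,1,1,0,1,0,0,0,0,0,0,1,0,0]
Step 3: insert oh at [3, 13, 16, 17] -> counters=[2,0,0,1,2,0,0,1,1,0,1,0,0,1,0,0,1,2,0,0]
Step 4: insert al at [10, 11, 12, 17] -> counters=[2,0,0,1,2,0,0,1,1,0,2,1,1,1,0,0,1,3,0,0]
Query oh: check counters[3]=1 counters[13]=1 counters[16]=1 counters[17]=3 -> maybe

Answer: maybe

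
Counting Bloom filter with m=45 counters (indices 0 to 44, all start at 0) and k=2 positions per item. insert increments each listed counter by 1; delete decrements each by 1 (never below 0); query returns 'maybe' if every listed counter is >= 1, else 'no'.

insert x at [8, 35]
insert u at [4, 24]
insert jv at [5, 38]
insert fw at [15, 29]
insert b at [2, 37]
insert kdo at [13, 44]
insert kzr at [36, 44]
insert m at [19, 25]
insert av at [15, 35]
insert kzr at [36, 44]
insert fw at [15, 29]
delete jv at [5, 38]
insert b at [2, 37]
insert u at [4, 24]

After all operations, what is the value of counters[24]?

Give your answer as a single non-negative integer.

Answer: 2

Derivation:
Step 1: insert x at [8, 35] -> counters=[0,0,0,0,0,0,0,0,1,0,0,0,0,0,0,0,0,0,0,0,0,0,0,0,0,0,0,0,0,0,0,0,0,0,0,1,0,0,0,0,0,0,0,0,0]
Step 2: insert u at [4, 24] -> counters=[0,0,0,0,1,0,0,0,1,0,0,0,0,0,0,0,0,0,0,0,0,0,0,0,1,0,0,0,0,0,0,0,0,0,0,1,0,0,0,0,0,0,0,0,0]
Step 3: insert jv at [5, 38] -> counters=[0,0,0,0,1,1,0,0,1,0,0,0,0,0,0,0,0,0,0,0,0,0,0,0,1,0,0,0,0,0,0,0,0,0,0,1,0,0,1,0,0,0,0,0,0]
Step 4: insert fw at [15, 29] -> counters=[0,0,0,0,1,1,0,0,1,0,0,0,0,0,0,1,0,0,0,0,0,0,0,0,1,0,0,0,0,1,0,0,0,0,0,1,0,0,1,0,0,0,0,0,0]
Step 5: insert b at [2, 37] -> counters=[0,0,1,0,1,1,0,0,1,0,0,0,0,0,0,1,0,0,0,0,0,0,0,0,1,0,0,0,0,1,0,0,0,0,0,1,0,1,1,0,0,0,0,0,0]
Step 6: insert kdo at [13, 44] -> counters=[0,0,1,0,1,1,0,0,1,0,0,0,0,1,0,1,0,0,0,0,0,0,0,0,1,0,0,0,0,1,0,0,0,0,0,1,0,1,1,0,0,0,0,0,1]
Step 7: insert kzr at [36, 44] -> counters=[0,0,1,0,1,1,0,0,1,0,0,0,0,1,0,1,0,0,0,0,0,0,0,0,1,0,0,0,0,1,0,0,0,0,0,1,1,1,1,0,0,0,0,0,2]
Step 8: insert m at [19, 25] -> counters=[0,0,1,0,1,1,0,0,1,0,0,0,0,1,0,1,0,0,0,1,0,0,0,0,1,1,0,0,0,1,0,0,0,0,0,1,1,1,1,0,0,0,0,0,2]
Step 9: insert av at [15, 35] -> counters=[0,0,1,0,1,1,0,0,1,0,0,0,0,1,0,2,0,0,0,1,0,0,0,0,1,1,0,0,0,1,0,0,0,0,0,2,1,1,1,0,0,0,0,0,2]
Step 10: insert kzr at [36, 44] -> counters=[0,0,1,0,1,1,0,0,1,0,0,0,0,1,0,2,0,0,0,1,0,0,0,0,1,1,0,0,0,1,0,0,0,0,0,2,2,1,1,0,0,0,0,0,3]
Step 11: insert fw at [15, 29] -> counters=[0,0,1,0,1,1,0,0,1,0,0,0,0,1,0,3,0,0,0,1,0,0,0,0,1,1,0,0,0,2,0,0,0,0,0,2,2,1,1,0,0,0,0,0,3]
Step 12: delete jv at [5, 38] -> counters=[0,0,1,0,1,0,0,0,1,0,0,0,0,1,0,3,0,0,0,1,0,0,0,0,1,1,0,0,0,2,0,0,0,0,0,2,2,1,0,0,0,0,0,0,3]
Step 13: insert b at [2, 37] -> counters=[0,0,2,0,1,0,0,0,1,0,0,0,0,1,0,3,0,0,0,1,0,0,0,0,1,1,0,0,0,2,0,0,0,0,0,2,2,2,0,0,0,0,0,0,3]
Step 14: insert u at [4, 24] -> counters=[0,0,2,0,2,0,0,0,1,0,0,0,0,1,0,3,0,0,0,1,0,0,0,0,2,1,0,0,0,2,0,0,0,0,0,2,2,2,0,0,0,0,0,0,3]
Final counters=[0,0,2,0,2,0,0,0,1,0,0,0,0,1,0,3,0,0,0,1,0,0,0,0,2,1,0,0,0,2,0,0,0,0,0,2,2,2,0,0,0,0,0,0,3] -> counters[24]=2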